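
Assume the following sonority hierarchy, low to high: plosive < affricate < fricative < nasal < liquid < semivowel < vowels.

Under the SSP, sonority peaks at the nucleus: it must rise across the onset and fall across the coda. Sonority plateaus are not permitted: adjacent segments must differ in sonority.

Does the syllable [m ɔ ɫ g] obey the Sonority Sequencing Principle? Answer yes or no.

Onset: /m/ is a nasal (sonority 4); then the nucleus /ɔ/ (sonority 7).
Onset profile 4-7 — rises to the nucleus.
Coda: /ɫ/ is a liquid (sonority 5), /g/ is a plosive (sonority 1).
Coda profile 7-5-1 — falls from the nucleus.

yes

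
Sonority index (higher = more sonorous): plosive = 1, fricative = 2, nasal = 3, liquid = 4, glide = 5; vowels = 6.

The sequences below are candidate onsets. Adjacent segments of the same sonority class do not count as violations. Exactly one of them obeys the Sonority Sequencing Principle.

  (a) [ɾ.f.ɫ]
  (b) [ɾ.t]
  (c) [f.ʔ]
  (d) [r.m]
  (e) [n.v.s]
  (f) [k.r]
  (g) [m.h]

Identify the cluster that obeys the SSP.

f

(a) 4-2-4 → violates
(b) 4-1 → violates
(c) 2-1 → violates
(d) 4-3 → violates
(e) 3-2-2 → violates
(f) 1-4 → obeys
(g) 3-2 → violates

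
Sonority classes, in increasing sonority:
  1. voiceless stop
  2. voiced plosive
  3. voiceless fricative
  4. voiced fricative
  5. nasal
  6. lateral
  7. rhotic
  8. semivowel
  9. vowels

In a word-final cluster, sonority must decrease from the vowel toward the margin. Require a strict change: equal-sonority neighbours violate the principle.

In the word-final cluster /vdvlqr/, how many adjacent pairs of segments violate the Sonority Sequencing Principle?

/v/ — voiced fricative, sonority 4.
/d/ — voiced plosive, sonority 2.
/v/ — voiced fricative, sonority 4.
/l/ — lateral, sonority 6.
/q/ — voiceless stop, sonority 1.
/r/ — rhotic, sonority 7.
/v/→/d/: 4→2 (falls) — ok.
/d/→/v/: 2→4 (does not fall) — violation.
/v/→/l/: 4→6 (does not fall) — violation.
/l/→/q/: 6→1 (falls) — ok.
/q/→/r/: 1→7 (does not fall) — violation.

3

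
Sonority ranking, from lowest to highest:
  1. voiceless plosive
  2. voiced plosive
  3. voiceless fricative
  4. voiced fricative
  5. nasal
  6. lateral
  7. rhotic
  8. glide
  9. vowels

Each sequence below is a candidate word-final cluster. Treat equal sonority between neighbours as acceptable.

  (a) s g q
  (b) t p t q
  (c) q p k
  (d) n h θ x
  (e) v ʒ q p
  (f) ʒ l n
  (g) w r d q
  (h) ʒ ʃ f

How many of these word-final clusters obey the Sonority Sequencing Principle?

(a) 3-2-1 → obeys
(b) 1-1-1-1 → obeys
(c) 1-1-1 → obeys
(d) 5-3-3-3 → obeys
(e) 4-4-1-1 → obeys
(f) 4-6-5 → violates
(g) 8-7-2-1 → obeys
(h) 4-3-3 → obeys

7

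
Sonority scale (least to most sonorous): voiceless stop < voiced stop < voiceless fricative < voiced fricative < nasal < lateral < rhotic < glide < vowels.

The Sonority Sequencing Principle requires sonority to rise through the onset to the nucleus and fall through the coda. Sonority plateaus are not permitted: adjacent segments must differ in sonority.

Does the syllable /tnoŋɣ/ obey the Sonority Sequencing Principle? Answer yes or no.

Onset: /t/ is a voiceless stop (sonority 1), /n/ is a nasal (sonority 5); then the nucleus /o/ (sonority 9).
Onset profile 1-5-9 — rises to the nucleus.
Coda: /ŋ/ is a nasal (sonority 5), /ɣ/ is a voiced fricative (sonority 4).
Coda profile 9-5-4 — falls from the nucleus.

yes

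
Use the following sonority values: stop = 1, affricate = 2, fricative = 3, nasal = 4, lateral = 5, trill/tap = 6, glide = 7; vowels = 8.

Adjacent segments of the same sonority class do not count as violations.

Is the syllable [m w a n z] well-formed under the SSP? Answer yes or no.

Onset: /m/ is a nasal (sonority 4), /w/ is a glide (sonority 7); then the nucleus /a/ (sonority 8).
Onset profile 4-7-8 — rises to the nucleus.
Coda: /n/ is a nasal (sonority 4), /z/ is a fricative (sonority 3).
Coda profile 8-4-3 — falls from the nucleus.

yes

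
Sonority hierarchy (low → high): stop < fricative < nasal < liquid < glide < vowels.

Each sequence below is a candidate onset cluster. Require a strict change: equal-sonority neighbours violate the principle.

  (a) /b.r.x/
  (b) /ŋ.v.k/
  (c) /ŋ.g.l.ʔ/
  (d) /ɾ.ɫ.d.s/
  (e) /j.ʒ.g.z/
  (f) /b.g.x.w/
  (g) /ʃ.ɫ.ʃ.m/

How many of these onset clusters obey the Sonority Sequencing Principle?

0

(a) /b.r.x/: profile 1-4-2 — violates.
(b) /ŋ.v.k/: profile 3-2-1 — violates.
(c) /ŋ.g.l.ʔ/: profile 3-1-4-1 — violates.
(d) /ɾ.ɫ.d.s/: profile 4-4-1-2 — violates.
(e) /j.ʒ.g.z/: profile 5-2-1-2 — violates.
(f) /b.g.x.w/: profile 1-1-2-5 — violates.
(g) /ʃ.ɫ.ʃ.m/: profile 2-4-2-3 — violates.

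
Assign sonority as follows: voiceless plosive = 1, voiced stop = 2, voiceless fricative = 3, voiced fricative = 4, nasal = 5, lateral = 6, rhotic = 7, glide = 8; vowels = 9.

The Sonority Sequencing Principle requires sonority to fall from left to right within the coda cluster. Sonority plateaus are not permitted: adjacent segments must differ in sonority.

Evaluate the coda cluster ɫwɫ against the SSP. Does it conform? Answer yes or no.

/ɫ/ — lateral, sonority 6.
/w/ — glide, sonority 8.
/ɫ/ — lateral, sonority 6.
The profile is 6-8-6. Between /ɫ/ (6) and /w/ (8) sonority does not fall, so the cluster violates the SSP.

no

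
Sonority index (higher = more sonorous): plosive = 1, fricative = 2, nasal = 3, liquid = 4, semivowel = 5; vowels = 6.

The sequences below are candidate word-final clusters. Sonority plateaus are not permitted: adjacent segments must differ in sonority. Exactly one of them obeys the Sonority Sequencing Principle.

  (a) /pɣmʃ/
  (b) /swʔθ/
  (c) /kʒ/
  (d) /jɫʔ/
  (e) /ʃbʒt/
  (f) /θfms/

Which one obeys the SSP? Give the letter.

d

(a) /pɣmʃ/: profile 1-2-3-2 — violates.
(b) /swʔθ/: profile 2-5-1-2 — violates.
(c) /kʒ/: profile 1-2 — violates.
(d) /jɫʔ/: profile 5-4-1 — obeys.
(e) /ʃbʒt/: profile 2-1-2-1 — violates.
(f) /θfms/: profile 2-2-3-2 — violates.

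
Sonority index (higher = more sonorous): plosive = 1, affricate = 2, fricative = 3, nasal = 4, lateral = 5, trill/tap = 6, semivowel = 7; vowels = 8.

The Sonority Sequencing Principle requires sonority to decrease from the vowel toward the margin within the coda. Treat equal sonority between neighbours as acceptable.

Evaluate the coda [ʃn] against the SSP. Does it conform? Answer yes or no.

/ʃ/: fricative = 3.
/n/: nasal = 4.
The profile is 3-4. Between /ʃ/ (3) and /n/ (4) sonority does not fall, so the cluster violates the SSP.

no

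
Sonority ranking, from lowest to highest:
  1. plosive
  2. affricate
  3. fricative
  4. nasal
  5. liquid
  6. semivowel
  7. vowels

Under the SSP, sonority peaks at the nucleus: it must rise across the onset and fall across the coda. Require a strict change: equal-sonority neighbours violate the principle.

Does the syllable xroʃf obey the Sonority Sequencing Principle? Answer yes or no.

Onset: /x/ is a fricative (sonority 3), /r/ is a liquid (sonority 5); then the nucleus /o/ (sonority 7).
Onset profile 3-5-7 — rises to the nucleus.
Coda: /ʃ/ is a fricative (sonority 3), /f/ is a fricative (sonority 3).
Coda profile 7-3-3 — does not strictly fall throughout.

no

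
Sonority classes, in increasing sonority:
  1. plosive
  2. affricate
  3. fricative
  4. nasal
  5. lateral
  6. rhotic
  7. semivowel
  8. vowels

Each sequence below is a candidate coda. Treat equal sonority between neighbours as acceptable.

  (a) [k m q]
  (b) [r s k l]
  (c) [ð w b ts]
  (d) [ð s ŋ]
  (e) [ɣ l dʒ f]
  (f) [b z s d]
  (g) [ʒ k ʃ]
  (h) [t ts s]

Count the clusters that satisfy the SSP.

(a) 1-4-1 → violates
(b) 6-3-1-5 → violates
(c) 3-7-1-2 → violates
(d) 3-3-4 → violates
(e) 3-5-2-3 → violates
(f) 1-3-3-1 → violates
(g) 3-1-3 → violates
(h) 1-2-3 → violates

0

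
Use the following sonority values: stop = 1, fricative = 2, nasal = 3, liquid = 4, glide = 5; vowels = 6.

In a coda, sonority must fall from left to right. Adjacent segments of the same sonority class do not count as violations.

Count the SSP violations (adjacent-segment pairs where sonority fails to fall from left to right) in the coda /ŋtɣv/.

/ŋ/ is a nasal (sonority 3).
/t/ is a stop (sonority 1).
/ɣ/ is a fricative (sonority 2).
/v/ is a fricative (sonority 2).
/ŋ/→/t/: 3→1 (falls) — ok.
/t/→/ɣ/: 1→2 (does not fall) — violation.
/ɣ/→/v/: 2→2 (plateau, allowed) — ok.

1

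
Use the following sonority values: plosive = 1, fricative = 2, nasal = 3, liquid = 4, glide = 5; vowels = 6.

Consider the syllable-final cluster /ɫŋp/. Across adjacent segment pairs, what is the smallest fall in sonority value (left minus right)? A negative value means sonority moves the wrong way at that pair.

1

/ɫ/ — liquid, sonority 4.
/ŋ/ — nasal, sonority 3.
/p/ — plosive, sonority 1.
/ɫ/→/ŋ/: change +1.
/ŋ/→/p/: change +2.
Minimum = 1.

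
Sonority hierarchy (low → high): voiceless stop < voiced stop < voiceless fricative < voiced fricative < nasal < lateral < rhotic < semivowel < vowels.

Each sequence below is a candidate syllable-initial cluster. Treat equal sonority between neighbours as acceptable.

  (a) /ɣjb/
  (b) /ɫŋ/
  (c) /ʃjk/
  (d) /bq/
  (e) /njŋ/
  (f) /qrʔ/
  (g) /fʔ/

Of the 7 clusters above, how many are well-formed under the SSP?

0

(a) 4-8-2 → violates
(b) 6-5 → violates
(c) 3-8-1 → violates
(d) 2-1 → violates
(e) 5-8-5 → violates
(f) 1-7-1 → violates
(g) 3-1 → violates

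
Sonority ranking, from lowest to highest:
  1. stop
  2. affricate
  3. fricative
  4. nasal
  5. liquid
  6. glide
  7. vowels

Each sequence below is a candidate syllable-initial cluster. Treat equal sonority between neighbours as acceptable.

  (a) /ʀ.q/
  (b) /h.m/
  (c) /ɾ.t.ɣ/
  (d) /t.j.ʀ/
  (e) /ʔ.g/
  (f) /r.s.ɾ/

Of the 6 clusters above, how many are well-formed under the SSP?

2

(a) /ʀ.q/: profile 5-1 — violates.
(b) /h.m/: profile 3-4 — obeys.
(c) /ɾ.t.ɣ/: profile 5-1-3 — violates.
(d) /t.j.ʀ/: profile 1-6-5 — violates.
(e) /ʔ.g/: profile 1-1 — obeys.
(f) /r.s.ɾ/: profile 5-3-5 — violates.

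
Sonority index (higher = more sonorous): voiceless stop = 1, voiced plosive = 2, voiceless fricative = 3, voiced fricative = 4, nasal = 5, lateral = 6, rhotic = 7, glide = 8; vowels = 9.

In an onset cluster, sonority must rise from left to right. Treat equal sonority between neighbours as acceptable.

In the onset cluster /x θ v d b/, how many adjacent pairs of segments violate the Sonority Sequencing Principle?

1

/x/: voiceless fricative = 3.
/θ/: voiceless fricative = 3.
/v/: voiced fricative = 4.
/d/: voiced plosive = 2.
/b/: voiced plosive = 2.
/x/→/θ/: 3→3 (plateau, allowed) — ok.
/θ/→/v/: 3→4 (rises) — ok.
/v/→/d/: 4→2 (does not rise) — violation.
/d/→/b/: 2→2 (plateau, allowed) — ok.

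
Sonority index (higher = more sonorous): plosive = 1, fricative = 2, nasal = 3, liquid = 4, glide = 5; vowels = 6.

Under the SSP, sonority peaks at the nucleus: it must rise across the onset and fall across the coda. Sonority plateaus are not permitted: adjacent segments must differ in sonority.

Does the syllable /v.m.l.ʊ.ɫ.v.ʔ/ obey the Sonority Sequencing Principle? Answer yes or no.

yes

Onset: /v/ is a fricative (sonority 2), /m/ is a nasal (sonority 3), /l/ is a liquid (sonority 4); then the nucleus /ʊ/ (sonority 6).
Onset profile 2-3-4-6 — rises to the nucleus.
Coda: /ɫ/ is a liquid (sonority 4), /v/ is a fricative (sonority 2), /ʔ/ is a plosive (sonority 1).
Coda profile 6-4-2-1 — falls from the nucleus.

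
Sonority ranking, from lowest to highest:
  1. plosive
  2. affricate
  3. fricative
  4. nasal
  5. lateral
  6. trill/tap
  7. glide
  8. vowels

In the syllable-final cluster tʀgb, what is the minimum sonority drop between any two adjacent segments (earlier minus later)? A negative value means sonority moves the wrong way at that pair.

-5

/t/ is a plosive (sonority 1).
/ʀ/ is a trill/tap (sonority 6).
/g/ is a plosive (sonority 1).
/b/ is a plosive (sonority 1).
/t/→/ʀ/: change -5.
/ʀ/→/g/: change +5.
/g/→/b/: change +0.
Minimum = -5.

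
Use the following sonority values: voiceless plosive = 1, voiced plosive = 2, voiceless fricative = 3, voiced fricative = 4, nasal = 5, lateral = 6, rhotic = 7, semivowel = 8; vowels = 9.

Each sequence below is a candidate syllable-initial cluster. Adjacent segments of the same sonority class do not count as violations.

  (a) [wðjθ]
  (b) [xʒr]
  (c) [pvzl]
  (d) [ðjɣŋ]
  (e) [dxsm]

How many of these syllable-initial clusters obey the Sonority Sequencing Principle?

(a) [wðjθ]: profile 8-4-8-3 — violates.
(b) [xʒr]: profile 3-4-7 — obeys.
(c) [pvzl]: profile 1-4-4-6 — obeys.
(d) [ðjɣŋ]: profile 4-8-4-5 — violates.
(e) [dxsm]: profile 2-3-3-5 — obeys.

3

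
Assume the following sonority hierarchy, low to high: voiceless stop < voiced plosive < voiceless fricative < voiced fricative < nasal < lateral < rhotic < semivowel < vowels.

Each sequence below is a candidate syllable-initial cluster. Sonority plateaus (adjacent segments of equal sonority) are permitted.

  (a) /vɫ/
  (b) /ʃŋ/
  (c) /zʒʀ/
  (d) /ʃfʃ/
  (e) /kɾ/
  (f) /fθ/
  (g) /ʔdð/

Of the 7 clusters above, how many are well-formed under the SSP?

(a) 4-6 → obeys
(b) 3-5 → obeys
(c) 4-4-7 → obeys
(d) 3-3-3 → obeys
(e) 1-7 → obeys
(f) 3-3 → obeys
(g) 1-2-4 → obeys

7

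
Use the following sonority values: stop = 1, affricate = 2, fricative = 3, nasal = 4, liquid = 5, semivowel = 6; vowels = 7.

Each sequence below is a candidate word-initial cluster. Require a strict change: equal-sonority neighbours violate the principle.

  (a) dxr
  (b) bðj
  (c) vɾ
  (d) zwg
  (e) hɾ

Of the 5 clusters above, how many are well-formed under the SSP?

4

(a) dxr: profile 1-3-5 — obeys.
(b) bðj: profile 1-3-6 — obeys.
(c) vɾ: profile 3-5 — obeys.
(d) zwg: profile 3-6-1 — violates.
(e) hɾ: profile 3-5 — obeys.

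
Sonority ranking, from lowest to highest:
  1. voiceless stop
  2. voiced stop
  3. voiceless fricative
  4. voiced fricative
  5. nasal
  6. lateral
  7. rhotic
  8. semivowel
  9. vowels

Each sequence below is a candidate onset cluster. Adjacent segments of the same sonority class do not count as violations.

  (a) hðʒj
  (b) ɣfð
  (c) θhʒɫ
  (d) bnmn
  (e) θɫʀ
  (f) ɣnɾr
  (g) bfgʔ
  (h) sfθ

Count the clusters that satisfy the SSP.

(a) sonority 3-4-4-8: well-formed.
(b) sonority 4-3-4: ill-formed.
(c) sonority 3-3-4-6: well-formed.
(d) sonority 2-5-5-5: well-formed.
(e) sonority 3-6-7: well-formed.
(f) sonority 4-5-7-7: well-formed.
(g) sonority 2-3-2-1: ill-formed.
(h) sonority 3-3-3: well-formed.

6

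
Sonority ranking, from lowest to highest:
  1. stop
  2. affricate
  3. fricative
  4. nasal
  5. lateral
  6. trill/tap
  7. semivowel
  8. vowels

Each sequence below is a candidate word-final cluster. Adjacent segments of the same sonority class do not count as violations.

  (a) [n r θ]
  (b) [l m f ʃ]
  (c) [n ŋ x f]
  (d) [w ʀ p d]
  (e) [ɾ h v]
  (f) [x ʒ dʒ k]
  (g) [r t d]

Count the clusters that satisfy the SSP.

6

(a) sonority 4-6-3: ill-formed.
(b) sonority 5-4-3-3: well-formed.
(c) sonority 4-4-3-3: well-formed.
(d) sonority 7-6-1-1: well-formed.
(e) sonority 6-3-3: well-formed.
(f) sonority 3-3-2-1: well-formed.
(g) sonority 6-1-1: well-formed.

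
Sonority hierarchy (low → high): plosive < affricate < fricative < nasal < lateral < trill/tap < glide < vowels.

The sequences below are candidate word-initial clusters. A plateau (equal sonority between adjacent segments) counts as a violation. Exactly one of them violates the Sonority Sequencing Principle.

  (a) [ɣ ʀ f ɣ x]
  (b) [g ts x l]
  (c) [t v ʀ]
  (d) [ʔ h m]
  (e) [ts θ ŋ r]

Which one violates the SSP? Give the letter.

(a) 3-6-3-3-3 → violates
(b) 1-2-3-5 → obeys
(c) 1-3-6 → obeys
(d) 1-3-4 → obeys
(e) 2-3-4-6 → obeys

a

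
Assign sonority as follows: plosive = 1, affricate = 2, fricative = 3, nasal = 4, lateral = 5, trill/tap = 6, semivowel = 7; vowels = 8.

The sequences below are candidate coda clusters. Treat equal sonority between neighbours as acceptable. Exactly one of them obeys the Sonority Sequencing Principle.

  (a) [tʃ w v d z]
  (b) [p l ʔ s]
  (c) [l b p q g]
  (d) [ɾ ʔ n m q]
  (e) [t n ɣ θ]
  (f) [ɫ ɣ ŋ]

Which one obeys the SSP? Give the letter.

c

(a) 2-7-3-1-3 → violates
(b) 1-5-1-3 → violates
(c) 5-1-1-1-1 → obeys
(d) 6-1-4-4-1 → violates
(e) 1-4-3-3 → violates
(f) 5-3-4 → violates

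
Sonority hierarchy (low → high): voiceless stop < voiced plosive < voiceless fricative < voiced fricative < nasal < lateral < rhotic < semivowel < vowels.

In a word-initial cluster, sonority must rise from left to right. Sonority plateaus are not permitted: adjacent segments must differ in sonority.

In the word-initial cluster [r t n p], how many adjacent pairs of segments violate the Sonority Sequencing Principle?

/r/ is a rhotic (sonority 7).
/t/ is a voiceless stop (sonority 1).
/n/ is a nasal (sonority 5).
/p/ is a voiceless stop (sonority 1).
/r/→/t/: 7→1 (does not rise) — violation.
/t/→/n/: 1→5 (rises) — ok.
/n/→/p/: 5→1 (does not rise) — violation.

2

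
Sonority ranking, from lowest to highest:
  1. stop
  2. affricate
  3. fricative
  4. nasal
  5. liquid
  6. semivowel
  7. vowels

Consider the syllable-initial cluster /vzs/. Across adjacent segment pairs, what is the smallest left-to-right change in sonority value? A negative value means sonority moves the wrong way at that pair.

/v/ is a fricative (sonority 3).
/z/ is a fricative (sonority 3).
/s/ is a fricative (sonority 3).
/v/→/z/: change +0.
/z/→/s/: change +0.
Minimum = 0.

0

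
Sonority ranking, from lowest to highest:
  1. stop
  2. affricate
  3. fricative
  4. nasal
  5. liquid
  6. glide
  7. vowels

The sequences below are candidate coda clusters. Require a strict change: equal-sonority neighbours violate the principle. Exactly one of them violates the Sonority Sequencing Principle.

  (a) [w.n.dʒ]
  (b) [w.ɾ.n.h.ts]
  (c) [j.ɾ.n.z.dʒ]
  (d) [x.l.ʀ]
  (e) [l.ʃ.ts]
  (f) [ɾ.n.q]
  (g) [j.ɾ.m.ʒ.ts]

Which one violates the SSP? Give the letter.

d

(a) sonority 6-4-2: well-formed.
(b) sonority 6-5-4-3-2: well-formed.
(c) sonority 6-5-4-3-2: well-formed.
(d) sonority 3-5-5: ill-formed.
(e) sonority 5-3-2: well-formed.
(f) sonority 5-4-1: well-formed.
(g) sonority 6-5-4-3-2: well-formed.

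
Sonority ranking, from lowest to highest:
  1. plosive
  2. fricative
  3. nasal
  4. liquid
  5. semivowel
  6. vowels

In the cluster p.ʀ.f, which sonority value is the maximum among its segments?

4

/p/ — plosive, sonority 1.
/ʀ/ — liquid, sonority 4.
/f/ — fricative, sonority 2.
The maximum is 4.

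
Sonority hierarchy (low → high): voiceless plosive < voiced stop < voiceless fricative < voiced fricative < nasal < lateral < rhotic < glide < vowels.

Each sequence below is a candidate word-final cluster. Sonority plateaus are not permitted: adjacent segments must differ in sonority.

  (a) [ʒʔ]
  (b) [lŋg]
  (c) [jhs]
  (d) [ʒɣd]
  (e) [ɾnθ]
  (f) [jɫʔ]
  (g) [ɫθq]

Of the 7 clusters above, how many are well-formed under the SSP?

(a) 4-1 → obeys
(b) 6-5-2 → obeys
(c) 8-3-3 → violates
(d) 4-4-2 → violates
(e) 7-5-3 → obeys
(f) 8-6-1 → obeys
(g) 6-3-1 → obeys

5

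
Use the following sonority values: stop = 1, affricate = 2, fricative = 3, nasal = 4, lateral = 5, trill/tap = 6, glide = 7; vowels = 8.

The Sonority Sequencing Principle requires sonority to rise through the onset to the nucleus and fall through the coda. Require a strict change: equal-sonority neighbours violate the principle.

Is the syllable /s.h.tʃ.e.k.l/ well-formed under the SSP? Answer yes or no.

Onset: /s/ is a fricative (sonority 3), /h/ is a fricative (sonority 3), /tʃ/ is an affricate (sonority 2); then the nucleus /e/ (sonority 8).
Onset profile 3-3-2-8 — does not strictly rise throughout.
Coda: /k/ is a stop (sonority 1), /l/ is a lateral (sonority 5).
Coda profile 8-1-5 — does not strictly fall throughout.

no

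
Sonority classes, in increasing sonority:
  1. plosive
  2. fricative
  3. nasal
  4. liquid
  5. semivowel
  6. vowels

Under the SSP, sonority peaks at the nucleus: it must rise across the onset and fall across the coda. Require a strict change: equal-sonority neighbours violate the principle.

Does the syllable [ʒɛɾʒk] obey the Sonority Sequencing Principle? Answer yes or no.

yes

Onset: /ʒ/ is a fricative (sonority 2); then the nucleus /ɛ/ (sonority 6).
Onset profile 2-6 — rises to the nucleus.
Coda: /ɾ/ is a liquid (sonority 4), /ʒ/ is a fricative (sonority 2), /k/ is a plosive (sonority 1).
Coda profile 6-4-2-1 — falls from the nucleus.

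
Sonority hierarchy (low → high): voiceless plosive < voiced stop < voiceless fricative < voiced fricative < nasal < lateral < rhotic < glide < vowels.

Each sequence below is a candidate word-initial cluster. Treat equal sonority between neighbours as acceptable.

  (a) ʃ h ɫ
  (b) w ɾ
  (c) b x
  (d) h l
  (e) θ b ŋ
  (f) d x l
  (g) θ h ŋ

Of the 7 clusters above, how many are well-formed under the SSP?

(a) ʃ h ɫ: profile 3-3-6 — obeys.
(b) w ɾ: profile 8-7 — violates.
(c) b x: profile 2-3 — obeys.
(d) h l: profile 3-6 — obeys.
(e) θ b ŋ: profile 3-2-5 — violates.
(f) d x l: profile 2-3-6 — obeys.
(g) θ h ŋ: profile 3-3-5 — obeys.

5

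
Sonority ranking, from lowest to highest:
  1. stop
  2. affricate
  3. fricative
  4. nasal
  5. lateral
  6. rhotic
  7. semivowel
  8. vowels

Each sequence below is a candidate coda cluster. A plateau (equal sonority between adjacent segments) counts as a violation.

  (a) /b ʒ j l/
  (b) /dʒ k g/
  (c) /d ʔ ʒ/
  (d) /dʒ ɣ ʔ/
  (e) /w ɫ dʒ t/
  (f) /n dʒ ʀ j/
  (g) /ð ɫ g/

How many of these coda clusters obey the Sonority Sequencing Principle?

1

(a) /b ʒ j l/: profile 1-3-7-5 — violates.
(b) /dʒ k g/: profile 2-1-1 — violates.
(c) /d ʔ ʒ/: profile 1-1-3 — violates.
(d) /dʒ ɣ ʔ/: profile 2-3-1 — violates.
(e) /w ɫ dʒ t/: profile 7-5-2-1 — obeys.
(f) /n dʒ ʀ j/: profile 4-2-6-7 — violates.
(g) /ð ɫ g/: profile 3-5-1 — violates.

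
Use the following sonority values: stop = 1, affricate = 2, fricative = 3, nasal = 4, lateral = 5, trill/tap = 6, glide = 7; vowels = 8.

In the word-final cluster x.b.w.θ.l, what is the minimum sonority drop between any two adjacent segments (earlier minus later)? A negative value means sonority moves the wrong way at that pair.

/x/: fricative = 3.
/b/: stop = 1.
/w/: glide = 7.
/θ/: fricative = 3.
/l/: lateral = 5.
/x/→/b/: change +2.
/b/→/w/: change -6.
/w/→/θ/: change +4.
/θ/→/l/: change -2.
Minimum = -6.

-6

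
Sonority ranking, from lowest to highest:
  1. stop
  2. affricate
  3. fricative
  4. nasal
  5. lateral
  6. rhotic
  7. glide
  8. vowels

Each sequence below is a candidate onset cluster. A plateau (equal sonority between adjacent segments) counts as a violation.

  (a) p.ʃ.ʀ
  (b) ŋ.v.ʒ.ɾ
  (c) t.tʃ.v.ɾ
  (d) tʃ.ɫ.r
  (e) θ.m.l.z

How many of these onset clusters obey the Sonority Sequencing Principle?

(a) sonority 1-3-6: well-formed.
(b) sonority 4-3-3-6: ill-formed.
(c) sonority 1-2-3-6: well-formed.
(d) sonority 2-5-6: well-formed.
(e) sonority 3-4-5-3: ill-formed.

3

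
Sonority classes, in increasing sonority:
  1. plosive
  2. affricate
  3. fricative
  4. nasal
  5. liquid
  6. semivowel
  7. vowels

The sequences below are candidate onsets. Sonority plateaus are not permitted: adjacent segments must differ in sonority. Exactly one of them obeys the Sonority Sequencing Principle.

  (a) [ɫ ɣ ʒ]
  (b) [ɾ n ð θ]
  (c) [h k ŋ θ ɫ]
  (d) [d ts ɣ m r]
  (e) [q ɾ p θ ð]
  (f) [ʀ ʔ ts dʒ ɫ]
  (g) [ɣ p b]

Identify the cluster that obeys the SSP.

(a) sonority 5-3-3: ill-formed.
(b) sonority 5-4-3-3: ill-formed.
(c) sonority 3-1-4-3-5: ill-formed.
(d) sonority 1-2-3-4-5: well-formed.
(e) sonority 1-5-1-3-3: ill-formed.
(f) sonority 5-1-2-2-5: ill-formed.
(g) sonority 3-1-1: ill-formed.

d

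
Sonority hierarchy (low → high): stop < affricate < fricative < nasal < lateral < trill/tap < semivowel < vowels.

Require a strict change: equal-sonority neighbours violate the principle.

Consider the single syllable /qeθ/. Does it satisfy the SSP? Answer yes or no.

Onset: /q/ is a stop (sonority 1); then the nucleus /e/ (sonority 8).
Onset profile 1-8 — rises to the nucleus.
Coda: /θ/ is a fricative (sonority 3).
Coda profile 8-3 — falls from the nucleus.

yes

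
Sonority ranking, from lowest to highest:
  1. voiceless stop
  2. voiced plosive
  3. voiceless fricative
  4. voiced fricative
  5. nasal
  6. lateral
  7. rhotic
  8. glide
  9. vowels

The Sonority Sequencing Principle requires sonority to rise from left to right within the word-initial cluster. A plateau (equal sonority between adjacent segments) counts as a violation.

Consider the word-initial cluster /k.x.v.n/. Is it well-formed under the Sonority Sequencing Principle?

yes

/k/ is a voiceless stop (sonority 1).
/x/ is a voiceless fricative (sonority 3).
/v/ is a voiced fricative (sonority 4).
/n/ is a nasal (sonority 5).
The profile 1-3-4-5 strictly rises, so the word-initial cluster satisfies the SSP.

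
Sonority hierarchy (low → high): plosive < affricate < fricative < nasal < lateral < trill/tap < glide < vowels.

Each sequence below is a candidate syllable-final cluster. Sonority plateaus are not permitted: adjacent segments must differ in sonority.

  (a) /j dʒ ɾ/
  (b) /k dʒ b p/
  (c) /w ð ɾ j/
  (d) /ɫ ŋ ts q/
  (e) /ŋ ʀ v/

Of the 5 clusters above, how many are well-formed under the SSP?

1

(a) /j dʒ ɾ/: profile 7-2-6 — violates.
(b) /k dʒ b p/: profile 1-2-1-1 — violates.
(c) /w ð ɾ j/: profile 7-3-6-7 — violates.
(d) /ɫ ŋ ts q/: profile 5-4-2-1 — obeys.
(e) /ŋ ʀ v/: profile 4-6-3 — violates.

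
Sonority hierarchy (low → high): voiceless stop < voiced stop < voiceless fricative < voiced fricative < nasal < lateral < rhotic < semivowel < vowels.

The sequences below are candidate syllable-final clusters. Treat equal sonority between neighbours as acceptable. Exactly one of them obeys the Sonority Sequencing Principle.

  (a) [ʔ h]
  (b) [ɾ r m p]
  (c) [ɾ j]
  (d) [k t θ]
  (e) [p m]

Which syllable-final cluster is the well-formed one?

b

(a) sonority 1-3: ill-formed.
(b) sonority 7-7-5-1: well-formed.
(c) sonority 7-8: ill-formed.
(d) sonority 1-1-3: ill-formed.
(e) sonority 1-5: ill-formed.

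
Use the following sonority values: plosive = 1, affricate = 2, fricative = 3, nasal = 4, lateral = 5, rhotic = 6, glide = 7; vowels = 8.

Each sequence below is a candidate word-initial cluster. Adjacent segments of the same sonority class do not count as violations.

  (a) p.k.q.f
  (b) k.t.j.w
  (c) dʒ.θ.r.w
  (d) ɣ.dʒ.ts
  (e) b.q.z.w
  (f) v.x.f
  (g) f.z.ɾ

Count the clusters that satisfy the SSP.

(a) sonority 1-1-1-3: well-formed.
(b) sonority 1-1-7-7: well-formed.
(c) sonority 2-3-6-7: well-formed.
(d) sonority 3-2-2: ill-formed.
(e) sonority 1-1-3-7: well-formed.
(f) sonority 3-3-3: well-formed.
(g) sonority 3-3-6: well-formed.

6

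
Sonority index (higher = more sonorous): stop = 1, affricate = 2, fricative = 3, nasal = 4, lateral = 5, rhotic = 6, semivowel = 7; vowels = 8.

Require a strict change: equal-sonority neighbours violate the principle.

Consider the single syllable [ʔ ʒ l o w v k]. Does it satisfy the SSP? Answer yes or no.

yes

Onset: /ʔ/ is a stop (sonority 1), /ʒ/ is a fricative (sonority 3), /l/ is a lateral (sonority 5); then the nucleus /o/ (sonority 8).
Onset profile 1-3-5-8 — rises to the nucleus.
Coda: /w/ is a semivowel (sonority 7), /v/ is a fricative (sonority 3), /k/ is a stop (sonority 1).
Coda profile 8-7-3-1 — falls from the nucleus.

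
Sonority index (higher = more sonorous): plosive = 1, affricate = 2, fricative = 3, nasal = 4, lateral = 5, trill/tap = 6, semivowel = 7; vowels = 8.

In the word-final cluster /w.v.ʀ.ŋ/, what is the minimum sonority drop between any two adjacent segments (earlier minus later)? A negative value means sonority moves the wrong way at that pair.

/w/ is a semivowel (sonority 7).
/v/ is a fricative (sonority 3).
/ʀ/ is a trill/tap (sonority 6).
/ŋ/ is a nasal (sonority 4).
/w/→/v/: change +4.
/v/→/ʀ/: change -3.
/ʀ/→/ŋ/: change +2.
Minimum = -3.

-3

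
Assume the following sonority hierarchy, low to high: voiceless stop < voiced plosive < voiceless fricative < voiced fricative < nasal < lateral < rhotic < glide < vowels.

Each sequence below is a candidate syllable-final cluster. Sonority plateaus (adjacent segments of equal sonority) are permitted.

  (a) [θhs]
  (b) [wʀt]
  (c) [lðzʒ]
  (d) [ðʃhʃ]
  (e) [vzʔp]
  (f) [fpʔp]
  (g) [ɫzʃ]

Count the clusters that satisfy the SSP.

7

(a) [θhs]: profile 3-3-3 — obeys.
(b) [wʀt]: profile 8-7-1 — obeys.
(c) [lðzʒ]: profile 6-4-4-4 — obeys.
(d) [ðʃhʃ]: profile 4-3-3-3 — obeys.
(e) [vzʔp]: profile 4-4-1-1 — obeys.
(f) [fpʔp]: profile 3-1-1-1 — obeys.
(g) [ɫzʃ]: profile 6-4-3 — obeys.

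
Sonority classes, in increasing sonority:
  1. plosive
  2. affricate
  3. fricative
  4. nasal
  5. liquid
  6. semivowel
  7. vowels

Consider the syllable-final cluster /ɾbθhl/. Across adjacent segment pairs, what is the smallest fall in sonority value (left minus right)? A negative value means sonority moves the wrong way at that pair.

/ɾ/ — liquid, sonority 5.
/b/ — plosive, sonority 1.
/θ/ — fricative, sonority 3.
/h/ — fricative, sonority 3.
/l/ — liquid, sonority 5.
/ɾ/→/b/: change +4.
/b/→/θ/: change -2.
/θ/→/h/: change +0.
/h/→/l/: change -2.
Minimum = -2.

-2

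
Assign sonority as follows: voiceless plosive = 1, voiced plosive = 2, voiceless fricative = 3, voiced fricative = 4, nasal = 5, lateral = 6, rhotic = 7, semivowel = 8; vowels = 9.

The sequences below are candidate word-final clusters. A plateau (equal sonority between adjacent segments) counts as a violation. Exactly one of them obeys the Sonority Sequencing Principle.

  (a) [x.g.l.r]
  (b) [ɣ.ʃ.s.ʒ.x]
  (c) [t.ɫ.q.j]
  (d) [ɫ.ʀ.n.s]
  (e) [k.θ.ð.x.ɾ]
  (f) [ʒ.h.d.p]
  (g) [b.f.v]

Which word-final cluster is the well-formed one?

(a) sonority 3-2-6-7: ill-formed.
(b) sonority 4-3-3-4-3: ill-formed.
(c) sonority 1-6-1-8: ill-formed.
(d) sonority 6-7-5-3: ill-formed.
(e) sonority 1-3-4-3-7: ill-formed.
(f) sonority 4-3-2-1: well-formed.
(g) sonority 2-3-4: ill-formed.

f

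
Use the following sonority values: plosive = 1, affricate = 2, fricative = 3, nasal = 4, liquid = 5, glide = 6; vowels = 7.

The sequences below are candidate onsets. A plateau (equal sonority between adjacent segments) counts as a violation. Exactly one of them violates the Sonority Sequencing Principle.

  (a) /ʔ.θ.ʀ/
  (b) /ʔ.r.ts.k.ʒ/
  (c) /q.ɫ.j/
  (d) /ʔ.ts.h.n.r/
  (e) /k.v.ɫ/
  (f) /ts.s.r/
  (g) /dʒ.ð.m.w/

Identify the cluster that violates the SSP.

(a) 1-3-5 → obeys
(b) 1-5-2-1-3 → violates
(c) 1-5-6 → obeys
(d) 1-2-3-4-5 → obeys
(e) 1-3-5 → obeys
(f) 2-3-5 → obeys
(g) 2-3-4-6 → obeys

b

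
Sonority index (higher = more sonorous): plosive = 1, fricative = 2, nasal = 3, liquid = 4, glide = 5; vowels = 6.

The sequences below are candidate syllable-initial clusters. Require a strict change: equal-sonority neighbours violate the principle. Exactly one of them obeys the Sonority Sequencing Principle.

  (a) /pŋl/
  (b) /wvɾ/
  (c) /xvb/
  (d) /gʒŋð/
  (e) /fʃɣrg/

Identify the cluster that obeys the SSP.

a

(a) /pŋl/: profile 1-3-4 — obeys.
(b) /wvɾ/: profile 5-2-4 — violates.
(c) /xvb/: profile 2-2-1 — violates.
(d) /gʒŋð/: profile 1-2-3-2 — violates.
(e) /fʃɣrg/: profile 2-2-2-4-1 — violates.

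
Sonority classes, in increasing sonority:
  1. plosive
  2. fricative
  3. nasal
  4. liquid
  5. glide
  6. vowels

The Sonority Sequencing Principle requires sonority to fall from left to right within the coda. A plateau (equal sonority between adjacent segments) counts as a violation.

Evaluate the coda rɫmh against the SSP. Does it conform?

/r/ is a liquid (sonority 4).
/ɫ/ is a liquid (sonority 4).
/m/ is a nasal (sonority 3).
/h/ is a fricative (sonority 2).
The profile is 4-4-3-2. Between /r/ (4) and /ɫ/ (4) sonority does not fall, so the cluster violates the SSP.

no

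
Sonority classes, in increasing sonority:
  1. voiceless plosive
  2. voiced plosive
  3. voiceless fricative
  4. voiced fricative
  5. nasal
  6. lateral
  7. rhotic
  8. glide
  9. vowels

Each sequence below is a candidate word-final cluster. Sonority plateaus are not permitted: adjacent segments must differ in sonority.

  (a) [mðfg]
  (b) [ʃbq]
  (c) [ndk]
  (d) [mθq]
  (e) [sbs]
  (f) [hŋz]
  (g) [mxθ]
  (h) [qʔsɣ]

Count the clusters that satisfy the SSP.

4

(a) 5-4-3-2 → obeys
(b) 3-2-1 → obeys
(c) 5-2-1 → obeys
(d) 5-3-1 → obeys
(e) 3-2-3 → violates
(f) 3-5-4 → violates
(g) 5-3-3 → violates
(h) 1-1-3-4 → violates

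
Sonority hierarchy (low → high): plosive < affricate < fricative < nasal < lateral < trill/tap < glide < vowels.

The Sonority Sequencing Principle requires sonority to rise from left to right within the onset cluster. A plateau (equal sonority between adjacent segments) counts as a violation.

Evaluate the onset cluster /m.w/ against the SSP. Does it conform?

/m/ — nasal, sonority 4.
/w/ — glide, sonority 7.
The profile 4-7 strictly rises, so the onset cluster satisfies the SSP.

yes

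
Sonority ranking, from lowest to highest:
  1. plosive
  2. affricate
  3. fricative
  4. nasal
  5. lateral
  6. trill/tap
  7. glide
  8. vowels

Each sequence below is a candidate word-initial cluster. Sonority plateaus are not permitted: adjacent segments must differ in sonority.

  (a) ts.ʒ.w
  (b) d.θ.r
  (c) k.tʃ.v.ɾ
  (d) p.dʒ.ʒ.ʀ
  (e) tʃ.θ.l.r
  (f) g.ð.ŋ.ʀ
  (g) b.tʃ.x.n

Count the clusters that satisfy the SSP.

7

(a) ts.ʒ.w: profile 2-3-7 — obeys.
(b) d.θ.r: profile 1-3-6 — obeys.
(c) k.tʃ.v.ɾ: profile 1-2-3-6 — obeys.
(d) p.dʒ.ʒ.ʀ: profile 1-2-3-6 — obeys.
(e) tʃ.θ.l.r: profile 2-3-5-6 — obeys.
(f) g.ð.ŋ.ʀ: profile 1-3-4-6 — obeys.
(g) b.tʃ.x.n: profile 1-2-3-4 — obeys.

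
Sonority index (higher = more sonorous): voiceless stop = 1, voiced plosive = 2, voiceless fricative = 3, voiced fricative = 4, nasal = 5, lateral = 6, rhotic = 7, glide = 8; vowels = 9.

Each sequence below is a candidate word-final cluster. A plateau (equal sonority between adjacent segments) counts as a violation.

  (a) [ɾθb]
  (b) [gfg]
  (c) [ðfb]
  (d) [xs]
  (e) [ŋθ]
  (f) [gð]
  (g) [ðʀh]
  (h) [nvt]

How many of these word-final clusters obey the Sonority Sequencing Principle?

4

(a) [ɾθb]: profile 7-3-2 — obeys.
(b) [gfg]: profile 2-3-2 — violates.
(c) [ðfb]: profile 4-3-2 — obeys.
(d) [xs]: profile 3-3 — violates.
(e) [ŋθ]: profile 5-3 — obeys.
(f) [gð]: profile 2-4 — violates.
(g) [ðʀh]: profile 4-7-3 — violates.
(h) [nvt]: profile 5-4-1 — obeys.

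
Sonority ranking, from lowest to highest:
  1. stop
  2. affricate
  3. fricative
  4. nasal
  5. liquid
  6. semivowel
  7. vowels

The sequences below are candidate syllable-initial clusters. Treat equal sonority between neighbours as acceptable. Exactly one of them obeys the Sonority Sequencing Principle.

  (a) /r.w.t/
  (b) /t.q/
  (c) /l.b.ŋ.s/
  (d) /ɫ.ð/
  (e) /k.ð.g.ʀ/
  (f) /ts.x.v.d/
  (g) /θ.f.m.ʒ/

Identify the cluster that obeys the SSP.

(a) /r.w.t/: profile 5-6-1 — violates.
(b) /t.q/: profile 1-1 — obeys.
(c) /l.b.ŋ.s/: profile 5-1-4-3 — violates.
(d) /ɫ.ð/: profile 5-3 — violates.
(e) /k.ð.g.ʀ/: profile 1-3-1-5 — violates.
(f) /ts.x.v.d/: profile 2-3-3-1 — violates.
(g) /θ.f.m.ʒ/: profile 3-3-4-3 — violates.

b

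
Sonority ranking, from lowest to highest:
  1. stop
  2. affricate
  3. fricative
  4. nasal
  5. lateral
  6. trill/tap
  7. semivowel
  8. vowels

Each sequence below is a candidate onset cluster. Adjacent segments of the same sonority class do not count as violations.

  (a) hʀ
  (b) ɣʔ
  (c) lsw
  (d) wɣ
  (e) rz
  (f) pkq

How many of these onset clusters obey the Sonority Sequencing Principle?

2

(a) 3-6 → obeys
(b) 3-1 → violates
(c) 5-3-7 → violates
(d) 7-3 → violates
(e) 6-3 → violates
(f) 1-1-1 → obeys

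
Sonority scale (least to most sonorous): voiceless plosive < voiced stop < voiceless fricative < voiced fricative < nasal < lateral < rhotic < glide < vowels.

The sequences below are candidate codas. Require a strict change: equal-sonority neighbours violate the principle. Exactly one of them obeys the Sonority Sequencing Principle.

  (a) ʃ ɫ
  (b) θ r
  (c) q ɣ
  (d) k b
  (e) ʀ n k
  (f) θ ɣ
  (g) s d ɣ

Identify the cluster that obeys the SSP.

(a) ʃ ɫ: profile 3-6 — violates.
(b) θ r: profile 3-7 — violates.
(c) q ɣ: profile 1-4 — violates.
(d) k b: profile 1-2 — violates.
(e) ʀ n k: profile 7-5-1 — obeys.
(f) θ ɣ: profile 3-4 — violates.
(g) s d ɣ: profile 3-2-4 — violates.

e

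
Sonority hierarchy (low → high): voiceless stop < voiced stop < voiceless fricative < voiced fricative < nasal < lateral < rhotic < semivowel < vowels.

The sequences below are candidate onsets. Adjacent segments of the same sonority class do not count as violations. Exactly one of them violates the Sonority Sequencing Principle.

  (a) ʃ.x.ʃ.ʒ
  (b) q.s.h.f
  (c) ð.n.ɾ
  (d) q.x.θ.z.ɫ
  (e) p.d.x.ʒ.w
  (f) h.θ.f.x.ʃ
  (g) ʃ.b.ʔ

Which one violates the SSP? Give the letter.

g

(a) 3-3-3-4 → obeys
(b) 1-3-3-3 → obeys
(c) 4-5-7 → obeys
(d) 1-3-3-4-6 → obeys
(e) 1-2-3-4-8 → obeys
(f) 3-3-3-3-3 → obeys
(g) 3-2-1 → violates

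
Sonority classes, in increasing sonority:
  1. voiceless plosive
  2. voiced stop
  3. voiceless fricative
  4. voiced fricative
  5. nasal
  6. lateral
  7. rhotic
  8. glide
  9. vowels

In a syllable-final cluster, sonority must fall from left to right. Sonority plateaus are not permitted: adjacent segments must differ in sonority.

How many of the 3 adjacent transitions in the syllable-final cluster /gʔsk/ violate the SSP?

/g/ — voiced stop, sonority 2.
/ʔ/ — voiceless plosive, sonority 1.
/s/ — voiceless fricative, sonority 3.
/k/ — voiceless plosive, sonority 1.
/g/→/ʔ/: 2→1 (falls) — ok.
/ʔ/→/s/: 1→3 (does not fall) — violation.
/s/→/k/: 3→1 (falls) — ok.

1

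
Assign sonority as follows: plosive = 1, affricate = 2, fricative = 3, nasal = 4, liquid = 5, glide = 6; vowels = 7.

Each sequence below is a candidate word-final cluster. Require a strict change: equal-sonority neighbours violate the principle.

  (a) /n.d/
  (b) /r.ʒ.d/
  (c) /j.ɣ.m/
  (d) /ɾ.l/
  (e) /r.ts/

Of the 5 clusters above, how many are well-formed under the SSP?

3

(a) /n.d/: profile 4-1 — obeys.
(b) /r.ʒ.d/: profile 5-3-1 — obeys.
(c) /j.ɣ.m/: profile 6-3-4 — violates.
(d) /ɾ.l/: profile 5-5 — violates.
(e) /r.ts/: profile 5-2 — obeys.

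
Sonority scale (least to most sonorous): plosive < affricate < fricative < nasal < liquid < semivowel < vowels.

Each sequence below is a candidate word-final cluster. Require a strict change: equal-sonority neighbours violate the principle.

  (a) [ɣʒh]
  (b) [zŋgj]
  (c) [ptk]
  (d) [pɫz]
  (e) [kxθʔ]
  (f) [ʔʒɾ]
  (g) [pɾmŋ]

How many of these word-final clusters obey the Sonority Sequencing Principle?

0

(a) 3-3-3 → violates
(b) 3-4-1-6 → violates
(c) 1-1-1 → violates
(d) 1-5-3 → violates
(e) 1-3-3-1 → violates
(f) 1-3-5 → violates
(g) 1-5-4-4 → violates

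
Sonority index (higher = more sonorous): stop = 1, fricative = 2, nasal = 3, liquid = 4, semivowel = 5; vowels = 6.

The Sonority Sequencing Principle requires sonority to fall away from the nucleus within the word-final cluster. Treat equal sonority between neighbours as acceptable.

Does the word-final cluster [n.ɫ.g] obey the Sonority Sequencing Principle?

no

/n/ — nasal, sonority 3.
/ɫ/ — liquid, sonority 4.
/g/ — stop, sonority 1.
The profile is 3-4-1. Between /n/ (3) and /ɫ/ (4) sonority does not fall, so the cluster violates the SSP.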